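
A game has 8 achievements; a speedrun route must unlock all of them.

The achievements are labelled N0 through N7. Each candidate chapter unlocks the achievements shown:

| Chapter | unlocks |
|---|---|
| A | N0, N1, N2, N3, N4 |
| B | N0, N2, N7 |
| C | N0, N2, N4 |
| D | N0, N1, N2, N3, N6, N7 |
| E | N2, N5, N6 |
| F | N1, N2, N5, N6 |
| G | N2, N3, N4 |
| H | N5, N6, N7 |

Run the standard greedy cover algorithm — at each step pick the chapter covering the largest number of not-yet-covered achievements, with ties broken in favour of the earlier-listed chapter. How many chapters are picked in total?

3

Greedy: pick D (covers 6 new) → pick A (covers 1 new) → pick E (covers 1 new). Total picks: 3.
(The true minimum cover uses only 2 chapters, so greedy is not optimal here.)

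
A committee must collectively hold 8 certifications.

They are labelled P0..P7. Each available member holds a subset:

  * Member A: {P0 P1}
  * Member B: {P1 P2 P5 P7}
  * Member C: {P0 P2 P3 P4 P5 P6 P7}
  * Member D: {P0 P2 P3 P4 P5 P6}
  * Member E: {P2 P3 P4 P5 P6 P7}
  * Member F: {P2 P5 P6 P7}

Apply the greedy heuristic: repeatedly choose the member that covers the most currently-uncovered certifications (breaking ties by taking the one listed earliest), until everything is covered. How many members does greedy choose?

Greedy: pick C (covers 7 new) → pick A (covers 1 new). Total picks: 2.

2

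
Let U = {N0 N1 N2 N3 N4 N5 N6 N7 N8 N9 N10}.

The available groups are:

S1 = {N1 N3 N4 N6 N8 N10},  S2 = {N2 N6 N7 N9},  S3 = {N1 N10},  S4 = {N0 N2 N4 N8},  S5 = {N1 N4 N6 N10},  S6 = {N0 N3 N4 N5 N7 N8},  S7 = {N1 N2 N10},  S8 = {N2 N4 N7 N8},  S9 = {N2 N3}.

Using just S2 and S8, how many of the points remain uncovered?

Union of S2, S8 = {N2, N4, N6, N7, N8, N9}.
Not covered: N0, N1, N3, N5, N10 — 5 points.

5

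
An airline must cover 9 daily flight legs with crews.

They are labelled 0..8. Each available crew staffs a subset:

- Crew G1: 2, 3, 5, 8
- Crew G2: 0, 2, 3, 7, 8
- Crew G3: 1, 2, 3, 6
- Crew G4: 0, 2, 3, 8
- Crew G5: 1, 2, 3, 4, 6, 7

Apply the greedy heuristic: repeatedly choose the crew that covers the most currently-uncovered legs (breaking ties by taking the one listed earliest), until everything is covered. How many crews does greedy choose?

Greedy: pick G5 (covers 6 new) → pick G1 (covers 2 new) → pick G2 (covers 1 new). Total picks: 3.

3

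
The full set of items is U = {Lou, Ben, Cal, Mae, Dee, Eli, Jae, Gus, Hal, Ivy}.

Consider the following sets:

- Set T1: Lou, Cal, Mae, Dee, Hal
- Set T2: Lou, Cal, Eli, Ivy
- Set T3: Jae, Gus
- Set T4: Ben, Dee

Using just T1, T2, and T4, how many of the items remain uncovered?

Union of T1, T2, T4 = {Lou, Ben, Cal, Mae, Dee, Eli, Hal, Ivy}.
Not covered: Jae, Gus — 2 items.

2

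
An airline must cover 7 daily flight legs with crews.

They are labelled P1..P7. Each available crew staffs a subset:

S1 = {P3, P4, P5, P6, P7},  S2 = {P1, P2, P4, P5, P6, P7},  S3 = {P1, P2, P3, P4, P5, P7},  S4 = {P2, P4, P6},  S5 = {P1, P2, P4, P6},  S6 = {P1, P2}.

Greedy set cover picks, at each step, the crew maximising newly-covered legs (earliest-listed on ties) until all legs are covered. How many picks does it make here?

2

Greedy: pick S2 (covers 6 new) → pick S1 (covers 1 new). Total picks: 2.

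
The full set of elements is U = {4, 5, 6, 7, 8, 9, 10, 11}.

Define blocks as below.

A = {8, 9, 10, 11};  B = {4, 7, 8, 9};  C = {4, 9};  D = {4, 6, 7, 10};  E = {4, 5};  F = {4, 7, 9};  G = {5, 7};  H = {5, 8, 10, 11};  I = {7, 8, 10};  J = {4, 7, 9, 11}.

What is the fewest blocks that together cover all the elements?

3

Take {A, D, H}. Their union is {4, 5, 6, 7, 8, 9, 10, 11}, which is all 8 elements.
Only D contains 6, so D is forced; the remaining 4 elements need at least 2 more blocks (each remaining block adds at most 3) — so at least 3 blocks are needed, and 3 is optimal.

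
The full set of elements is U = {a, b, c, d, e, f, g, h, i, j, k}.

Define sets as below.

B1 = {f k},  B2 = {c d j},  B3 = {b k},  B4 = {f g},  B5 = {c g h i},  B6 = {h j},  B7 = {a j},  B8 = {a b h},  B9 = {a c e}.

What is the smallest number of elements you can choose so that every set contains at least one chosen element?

4

The 4 elements {a, g, j, k} hit every set.
The sets B3, B4, B6, B9 are pairwise disjoint, so any hitting set needs a separate element for each — at least 4. Hence 4 is optimal.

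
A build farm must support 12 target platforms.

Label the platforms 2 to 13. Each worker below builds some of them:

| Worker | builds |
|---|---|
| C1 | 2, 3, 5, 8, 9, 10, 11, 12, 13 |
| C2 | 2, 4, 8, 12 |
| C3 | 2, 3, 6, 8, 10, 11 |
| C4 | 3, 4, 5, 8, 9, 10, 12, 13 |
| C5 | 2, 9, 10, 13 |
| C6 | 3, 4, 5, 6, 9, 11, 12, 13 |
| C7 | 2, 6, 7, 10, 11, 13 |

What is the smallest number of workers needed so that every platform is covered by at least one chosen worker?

Take {C4, C7}. Their union is {2, 3, 4, 5, 6, 7, 8, 9, 10, 11, 12, 13}, which is all 12 platforms.
No single worker has all 12 platforms (the largest, C1, has 9), so 2 is optimal.

2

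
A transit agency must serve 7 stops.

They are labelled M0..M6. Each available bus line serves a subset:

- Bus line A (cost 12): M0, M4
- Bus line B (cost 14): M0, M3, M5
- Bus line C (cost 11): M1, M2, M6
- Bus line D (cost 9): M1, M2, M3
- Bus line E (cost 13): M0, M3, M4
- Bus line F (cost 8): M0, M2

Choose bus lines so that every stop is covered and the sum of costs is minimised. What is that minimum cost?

A, B, C together cover every stop (A ∪ B ∪ C = {M0, M1, M2, M3, M4, M5, M6}); total cost 12 + 14 + 11 = 37.
The greedy pick D, A, C, B costs 46; no covering selection beats 37.

37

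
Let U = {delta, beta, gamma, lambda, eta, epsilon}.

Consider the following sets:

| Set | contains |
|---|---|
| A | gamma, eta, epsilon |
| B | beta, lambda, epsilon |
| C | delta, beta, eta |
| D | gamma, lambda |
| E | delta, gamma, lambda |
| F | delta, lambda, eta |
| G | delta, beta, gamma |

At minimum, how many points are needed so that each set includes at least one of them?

H = {delta, gamma, epsilon} meets every set (each contains at least one member of H), and |H| = 3.
No choice of 2 points meets every set, so 3 is the minimum.

3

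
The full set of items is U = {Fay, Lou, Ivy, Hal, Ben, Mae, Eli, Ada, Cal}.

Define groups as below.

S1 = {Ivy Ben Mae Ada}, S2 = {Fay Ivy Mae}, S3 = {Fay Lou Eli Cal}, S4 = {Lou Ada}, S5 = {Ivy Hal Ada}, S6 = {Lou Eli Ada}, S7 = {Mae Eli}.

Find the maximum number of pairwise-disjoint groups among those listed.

S2, S6 are pairwise disjoint (S2={Fay,Ivy,Mae}; S6={Lou,Eli,Ada}).
Every remaining group overlaps one of these, and no 3 of the listed groups are pairwise disjoint, so 2 is the maximum.

2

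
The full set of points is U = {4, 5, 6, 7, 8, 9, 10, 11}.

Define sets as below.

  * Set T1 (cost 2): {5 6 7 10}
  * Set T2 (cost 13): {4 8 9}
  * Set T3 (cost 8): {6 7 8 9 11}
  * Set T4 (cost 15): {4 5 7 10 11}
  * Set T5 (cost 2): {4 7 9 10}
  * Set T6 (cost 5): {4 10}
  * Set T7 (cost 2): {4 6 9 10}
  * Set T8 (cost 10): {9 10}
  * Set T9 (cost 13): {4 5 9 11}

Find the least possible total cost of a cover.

T1, T3, T7 together cover every point (T1 ∪ T3 ∪ T7 = {4, 5, 6, 7, 8, 9, 10, 11}); total cost 2 + 8 + 2 = 12.
No covering selection has total cost below 12.

12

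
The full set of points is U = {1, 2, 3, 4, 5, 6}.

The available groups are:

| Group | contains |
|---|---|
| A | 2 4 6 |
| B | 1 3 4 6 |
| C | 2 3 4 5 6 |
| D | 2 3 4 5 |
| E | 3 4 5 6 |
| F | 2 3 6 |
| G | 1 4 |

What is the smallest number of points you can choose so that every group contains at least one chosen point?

2

H = {3, 4} meets every group (each contains at least one member of H), and |H| = 2.
The groups F, G are pairwise disjoint, so any hitting set needs a separate point for each — at least 2. Hence 2 is optimal.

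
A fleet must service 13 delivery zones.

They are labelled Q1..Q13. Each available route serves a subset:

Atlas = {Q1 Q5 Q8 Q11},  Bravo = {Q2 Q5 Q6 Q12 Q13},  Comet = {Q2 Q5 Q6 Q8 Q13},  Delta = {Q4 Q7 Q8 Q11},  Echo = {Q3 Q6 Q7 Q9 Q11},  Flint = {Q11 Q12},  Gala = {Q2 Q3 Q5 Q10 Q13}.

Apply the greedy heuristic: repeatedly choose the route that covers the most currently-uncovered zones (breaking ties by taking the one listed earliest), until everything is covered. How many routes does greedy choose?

Greedy: pick Bravo (covers 5 new) → pick Delta (covers 4 new) → pick Echo (covers 2 new) → pick Atlas (covers 1 new) → pick Gala (covers 1 new). Total picks: 5.

5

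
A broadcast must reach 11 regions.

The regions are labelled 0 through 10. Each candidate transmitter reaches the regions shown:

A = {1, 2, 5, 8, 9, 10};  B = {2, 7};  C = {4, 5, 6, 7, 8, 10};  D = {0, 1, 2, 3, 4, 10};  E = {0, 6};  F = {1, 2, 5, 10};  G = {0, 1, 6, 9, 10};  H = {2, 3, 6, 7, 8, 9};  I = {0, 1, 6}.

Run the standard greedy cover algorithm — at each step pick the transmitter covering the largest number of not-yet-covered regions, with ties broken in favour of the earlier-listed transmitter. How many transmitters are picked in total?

3

Greedy: pick A (covers 6 new) → pick C (covers 3 new) → pick D (covers 2 new). Total picks: 3.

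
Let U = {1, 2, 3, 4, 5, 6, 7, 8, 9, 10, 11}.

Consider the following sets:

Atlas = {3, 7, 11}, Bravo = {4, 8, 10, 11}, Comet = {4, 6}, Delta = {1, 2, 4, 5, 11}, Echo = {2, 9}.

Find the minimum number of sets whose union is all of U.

Atlas, Bravo, Comet, Delta, and Echo cover everything between them: the union {1, 2, 3, 4, 5, 6, 7, 8, 9, 10, 11} is all of U.
No 4 of the 5 sets cover everything (all 5 combinations miss at least one point), so 5 is optimal.

5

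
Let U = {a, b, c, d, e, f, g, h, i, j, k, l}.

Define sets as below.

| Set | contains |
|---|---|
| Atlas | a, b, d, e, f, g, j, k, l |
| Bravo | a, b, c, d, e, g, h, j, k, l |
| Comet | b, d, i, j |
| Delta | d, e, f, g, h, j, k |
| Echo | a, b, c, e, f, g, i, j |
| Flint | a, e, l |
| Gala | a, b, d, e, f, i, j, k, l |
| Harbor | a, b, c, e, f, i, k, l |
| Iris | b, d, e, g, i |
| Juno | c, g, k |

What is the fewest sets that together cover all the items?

Take {Delta, Harbor}. Their union is {a, b, c, d, e, f, g, h, i, j, k, l}, which is all 12 items.
No single set has all 12 items (the largest, Bravo, has 10), so 2 is optimal.

2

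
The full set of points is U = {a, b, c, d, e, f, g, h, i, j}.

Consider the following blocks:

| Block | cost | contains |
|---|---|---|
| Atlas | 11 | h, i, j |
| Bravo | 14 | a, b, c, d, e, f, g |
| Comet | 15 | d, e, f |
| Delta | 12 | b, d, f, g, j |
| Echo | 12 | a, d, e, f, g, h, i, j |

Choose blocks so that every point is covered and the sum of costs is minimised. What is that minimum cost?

Atlas, Bravo together cover every point (Atlas ∪ Bravo = {a, b, c, d, e, f, g, h, i, j}); total cost 11 + 14 = 25.
The greedy pick Echo, Bravo costs 26; no covering selection beats 25.

25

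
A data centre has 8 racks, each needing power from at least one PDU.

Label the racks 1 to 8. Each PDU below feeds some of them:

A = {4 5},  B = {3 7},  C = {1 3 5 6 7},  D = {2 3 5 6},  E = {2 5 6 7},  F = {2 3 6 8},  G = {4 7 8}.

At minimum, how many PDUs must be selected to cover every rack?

C and F and G together: C ∪ F ∪ G = {1, 2, 3, 4, 5, 6, 7, 8} — every rack is covered.
Only C contains 1, so C is forced; the remaining 3 racks need at least 2 more PDUs (each remaining PDU adds at most 2) — so at least 3 PDUs are needed, and 3 is optimal.

3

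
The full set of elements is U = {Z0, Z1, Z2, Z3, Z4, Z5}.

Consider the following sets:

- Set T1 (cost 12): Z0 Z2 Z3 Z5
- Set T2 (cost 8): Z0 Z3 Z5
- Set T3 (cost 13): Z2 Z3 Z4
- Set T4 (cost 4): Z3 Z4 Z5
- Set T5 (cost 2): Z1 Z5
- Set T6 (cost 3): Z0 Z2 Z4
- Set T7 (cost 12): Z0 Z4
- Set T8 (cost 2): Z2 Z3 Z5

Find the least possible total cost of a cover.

7

T5, T6, T8 together cover every element (T5 ∪ T6 ∪ T8 = {Z0, Z1, Z2, Z3, Z4, Z5}); total cost 2 + 3 + 2 = 7.
No covering selection has total cost below 7.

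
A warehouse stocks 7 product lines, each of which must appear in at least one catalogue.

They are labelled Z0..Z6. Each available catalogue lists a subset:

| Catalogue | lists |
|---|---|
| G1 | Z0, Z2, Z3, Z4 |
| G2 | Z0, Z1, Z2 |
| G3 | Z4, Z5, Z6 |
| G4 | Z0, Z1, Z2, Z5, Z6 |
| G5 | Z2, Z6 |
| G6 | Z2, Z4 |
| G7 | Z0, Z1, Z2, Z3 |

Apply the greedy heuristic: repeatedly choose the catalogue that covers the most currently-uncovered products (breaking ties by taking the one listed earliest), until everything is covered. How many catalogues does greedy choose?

2

Greedy: pick G4 (covers 5 new) → pick G1 (covers 2 new). Total picks: 2.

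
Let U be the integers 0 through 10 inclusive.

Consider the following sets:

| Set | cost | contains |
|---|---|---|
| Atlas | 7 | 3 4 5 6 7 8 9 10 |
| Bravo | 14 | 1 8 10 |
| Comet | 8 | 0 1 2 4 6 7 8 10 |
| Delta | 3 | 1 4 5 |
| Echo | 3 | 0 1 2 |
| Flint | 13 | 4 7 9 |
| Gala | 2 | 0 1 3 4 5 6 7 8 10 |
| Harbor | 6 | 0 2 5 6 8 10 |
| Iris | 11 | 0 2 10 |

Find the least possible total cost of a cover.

10

Atlas, Echo together cover every element (Atlas ∪ Echo = {0, 1, 2, 3, 4, 5, 6, 7, 8, 9, 10}); total cost 7 + 3 = 10.
The greedy pick Gala, Echo, Atlas costs 12; no covering selection beats 10.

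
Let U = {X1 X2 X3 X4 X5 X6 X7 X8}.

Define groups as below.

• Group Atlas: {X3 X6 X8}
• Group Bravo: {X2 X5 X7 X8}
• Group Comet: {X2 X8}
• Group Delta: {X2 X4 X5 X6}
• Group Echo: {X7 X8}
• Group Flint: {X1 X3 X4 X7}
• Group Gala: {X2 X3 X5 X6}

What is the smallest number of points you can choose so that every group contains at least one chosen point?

H = {X6, X7, X8} meets every group (each contains at least one member of H), and |H| = 3.
No choice of 2 points meets every group, so 3 is the minimum.

3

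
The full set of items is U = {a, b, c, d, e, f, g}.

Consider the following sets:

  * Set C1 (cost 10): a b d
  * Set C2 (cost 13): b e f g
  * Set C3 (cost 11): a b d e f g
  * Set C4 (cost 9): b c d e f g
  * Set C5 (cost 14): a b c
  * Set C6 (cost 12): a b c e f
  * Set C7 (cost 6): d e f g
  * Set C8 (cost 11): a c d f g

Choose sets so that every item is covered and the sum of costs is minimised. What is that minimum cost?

C6, C7 together cover every item (C6 ∪ C7 = {a, b, c, d, e, f, g}); total cost 12 + 6 = 18.
The greedy pick C4, C1 costs 19; no covering selection beats 18.

18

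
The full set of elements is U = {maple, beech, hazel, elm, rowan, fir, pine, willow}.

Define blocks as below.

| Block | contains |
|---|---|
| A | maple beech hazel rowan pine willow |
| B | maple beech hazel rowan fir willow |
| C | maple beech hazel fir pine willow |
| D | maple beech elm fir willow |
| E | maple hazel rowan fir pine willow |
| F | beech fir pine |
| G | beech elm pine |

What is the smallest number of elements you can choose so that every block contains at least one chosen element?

2

The 2 elements {maple, beech} hit every block.
No single element lies in every block, so at least 2 are needed and 2 is optimal.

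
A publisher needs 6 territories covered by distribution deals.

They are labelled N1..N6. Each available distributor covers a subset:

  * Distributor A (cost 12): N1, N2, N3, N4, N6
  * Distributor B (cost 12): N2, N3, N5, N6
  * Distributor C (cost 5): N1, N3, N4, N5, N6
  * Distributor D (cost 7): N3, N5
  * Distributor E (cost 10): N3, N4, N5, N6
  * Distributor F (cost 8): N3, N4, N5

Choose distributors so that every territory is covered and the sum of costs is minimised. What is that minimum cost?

17

B, C together cover every territory (B ∪ C = {N1, N2, N3, N4, N5, N6}); total cost 12 + 5 = 17.
No covering selection has total cost below 17.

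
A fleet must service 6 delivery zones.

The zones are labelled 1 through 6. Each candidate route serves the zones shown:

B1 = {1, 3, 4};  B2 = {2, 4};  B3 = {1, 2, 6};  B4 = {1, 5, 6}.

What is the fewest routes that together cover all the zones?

B1 and B3 and B4 together: B1 ∪ B3 ∪ B4 = {1, 2, 3, 4, 5, 6} — every zone is covered.
Only B1 contains 3, so B1 is forced; the remaining 3 zones need at least 2 more routes (each remaining route adds at most 2) — so at least 3 routes are needed, and 3 is optimal.

3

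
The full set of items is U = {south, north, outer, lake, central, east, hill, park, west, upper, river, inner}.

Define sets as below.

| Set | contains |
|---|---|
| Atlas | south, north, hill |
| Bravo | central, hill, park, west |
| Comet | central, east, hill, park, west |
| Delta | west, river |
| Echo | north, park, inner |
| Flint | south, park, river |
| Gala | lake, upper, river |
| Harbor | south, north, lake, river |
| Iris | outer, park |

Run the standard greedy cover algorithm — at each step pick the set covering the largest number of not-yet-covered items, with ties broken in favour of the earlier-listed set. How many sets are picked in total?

Greedy: pick Comet (covers 5 new) → pick Harbor (covers 4 new) → pick Echo (covers 1 new) → pick Gala (covers 1 new) → pick Iris (covers 1 new). Total picks: 5.

5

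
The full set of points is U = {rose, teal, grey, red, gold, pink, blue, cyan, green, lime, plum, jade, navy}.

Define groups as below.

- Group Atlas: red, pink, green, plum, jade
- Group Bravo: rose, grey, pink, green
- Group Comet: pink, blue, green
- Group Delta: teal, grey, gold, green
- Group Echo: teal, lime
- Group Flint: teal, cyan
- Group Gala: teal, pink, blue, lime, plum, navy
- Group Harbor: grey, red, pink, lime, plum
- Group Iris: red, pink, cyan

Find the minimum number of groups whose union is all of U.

Atlas and Bravo and Delta and Flint and Gala together: Atlas ∪ Bravo ∪ Delta ∪ Flint ∪ Gala = {rose, teal, grey, red, gold, pink, blue, cyan, green, lime, plum, jade, navy} — every point is covered.
No 4 of the 9 groups cover everything (all 126 combinations miss at least one point), so 5 is optimal.

5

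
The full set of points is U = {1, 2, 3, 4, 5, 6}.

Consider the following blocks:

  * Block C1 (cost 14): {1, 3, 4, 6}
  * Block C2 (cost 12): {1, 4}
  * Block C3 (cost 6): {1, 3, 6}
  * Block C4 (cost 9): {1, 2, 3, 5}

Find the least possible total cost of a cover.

23

C1, C4 together cover every point (C1 ∪ C4 = {1, 2, 3, 4, 5, 6}); total cost 14 + 9 = 23.
The greedy pick C3, C4, C2 costs 27; no covering selection beats 23.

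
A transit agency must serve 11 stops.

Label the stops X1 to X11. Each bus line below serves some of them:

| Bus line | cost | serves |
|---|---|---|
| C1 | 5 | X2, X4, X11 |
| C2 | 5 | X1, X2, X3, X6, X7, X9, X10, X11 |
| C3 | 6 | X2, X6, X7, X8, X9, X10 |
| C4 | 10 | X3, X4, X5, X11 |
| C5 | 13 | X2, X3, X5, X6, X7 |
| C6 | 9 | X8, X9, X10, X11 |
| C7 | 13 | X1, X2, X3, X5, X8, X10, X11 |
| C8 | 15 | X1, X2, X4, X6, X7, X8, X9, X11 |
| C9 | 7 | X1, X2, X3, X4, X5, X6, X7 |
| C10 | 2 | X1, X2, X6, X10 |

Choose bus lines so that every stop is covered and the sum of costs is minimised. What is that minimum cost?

C6, C9 together cover every stop (C6 ∪ C9 = {X1, X2, X3, X4, X5, X6, X7, X8, X9, X10, X11}); total cost 9 + 7 = 16.
The greedy pick C10, C2, C9, C3 costs 20; no covering selection beats 16.

16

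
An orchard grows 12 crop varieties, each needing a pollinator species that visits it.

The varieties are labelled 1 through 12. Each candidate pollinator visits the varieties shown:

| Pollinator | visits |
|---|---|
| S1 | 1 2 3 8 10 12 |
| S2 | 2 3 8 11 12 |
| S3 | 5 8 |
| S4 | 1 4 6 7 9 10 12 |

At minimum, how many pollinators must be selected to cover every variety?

Take {S2, S3, S4}. Their union is {1, 2, 3, 4, 5, 6, 7, 8, 9, 10, 11, 12}, which is all 12 varieties.
Only S4 contains 4, so S4 is forced; the remaining 5 varieties need at least 2 more pollinators (each remaining pollinator adds at most 4) — so at least 3 pollinators are needed, and 3 is optimal.

3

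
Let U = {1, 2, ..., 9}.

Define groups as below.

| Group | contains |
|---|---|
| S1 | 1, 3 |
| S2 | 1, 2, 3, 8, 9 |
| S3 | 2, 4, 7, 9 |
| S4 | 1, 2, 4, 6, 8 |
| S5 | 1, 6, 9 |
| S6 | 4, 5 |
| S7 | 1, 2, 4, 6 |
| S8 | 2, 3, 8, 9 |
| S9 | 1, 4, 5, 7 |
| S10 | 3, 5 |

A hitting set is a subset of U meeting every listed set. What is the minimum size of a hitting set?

Take H = {1, 5, 9}. Each listed group contains at least one of these, so H is a hitting set of size 3.
No choice of 2 items meets every group, so 3 is the minimum.

3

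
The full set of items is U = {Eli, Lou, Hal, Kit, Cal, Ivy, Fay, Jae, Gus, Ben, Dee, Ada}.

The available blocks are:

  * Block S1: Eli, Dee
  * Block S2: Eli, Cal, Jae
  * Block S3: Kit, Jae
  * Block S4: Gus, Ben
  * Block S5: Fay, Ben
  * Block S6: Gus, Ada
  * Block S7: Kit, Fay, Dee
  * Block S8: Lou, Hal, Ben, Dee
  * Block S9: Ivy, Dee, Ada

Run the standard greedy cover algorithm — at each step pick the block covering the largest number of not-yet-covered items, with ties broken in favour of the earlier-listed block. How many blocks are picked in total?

Greedy: pick S8 (covers 4 new) → pick S2 (covers 3 new) → pick S6 (covers 2 new) → pick S7 (covers 2 new) → pick S9 (covers 1 new). Total picks: 5.

5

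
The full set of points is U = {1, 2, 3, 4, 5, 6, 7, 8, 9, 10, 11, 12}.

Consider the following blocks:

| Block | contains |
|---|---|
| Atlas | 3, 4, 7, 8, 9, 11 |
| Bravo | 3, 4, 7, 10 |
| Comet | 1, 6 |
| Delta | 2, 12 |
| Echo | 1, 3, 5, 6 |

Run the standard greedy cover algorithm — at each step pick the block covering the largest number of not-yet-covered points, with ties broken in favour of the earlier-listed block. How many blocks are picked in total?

4

Greedy: pick Atlas (covers 6 new) → pick Echo (covers 3 new) → pick Delta (covers 2 new) → pick Bravo (covers 1 new). Total picks: 4.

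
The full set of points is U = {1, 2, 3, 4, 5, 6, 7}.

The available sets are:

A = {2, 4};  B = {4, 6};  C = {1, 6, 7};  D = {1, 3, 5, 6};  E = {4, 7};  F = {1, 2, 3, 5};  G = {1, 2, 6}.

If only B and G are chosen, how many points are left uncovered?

3

Union of B, G = {1, 2, 4, 6}.
Not covered: 3, 5, 7 — 3 points.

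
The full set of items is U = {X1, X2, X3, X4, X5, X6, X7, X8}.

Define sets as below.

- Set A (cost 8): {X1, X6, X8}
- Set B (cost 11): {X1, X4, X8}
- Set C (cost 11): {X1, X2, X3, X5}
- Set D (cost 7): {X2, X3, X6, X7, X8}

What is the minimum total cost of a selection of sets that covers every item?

B, C, D together cover every item (B ∪ C ∪ D = {X1, X2, X3, X4, X5, X6, X7, X8}); total cost 11 + 11 + 7 = 29.
No covering selection has total cost below 29.

29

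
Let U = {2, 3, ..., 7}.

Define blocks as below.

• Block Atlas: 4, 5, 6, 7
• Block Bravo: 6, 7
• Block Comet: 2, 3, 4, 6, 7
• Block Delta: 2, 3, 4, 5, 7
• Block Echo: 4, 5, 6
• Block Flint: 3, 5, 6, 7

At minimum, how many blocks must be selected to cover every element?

2

Delta and Echo cover everything between them: the union {2, 3, 4, 5, 6, 7} is all of U.
No single block has all 6 elements (the largest, Comet, has 5), so 2 is optimal.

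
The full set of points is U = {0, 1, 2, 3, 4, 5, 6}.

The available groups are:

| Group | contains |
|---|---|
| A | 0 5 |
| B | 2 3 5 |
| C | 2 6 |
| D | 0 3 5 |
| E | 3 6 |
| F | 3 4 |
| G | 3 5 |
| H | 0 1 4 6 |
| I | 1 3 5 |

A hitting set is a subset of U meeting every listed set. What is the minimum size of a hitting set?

The 3 points {0, 2, 3} hit every group.
The groups A, C, F are pairwise disjoint, so any hitting set needs a separate point for each — at least 3. Hence 3 is optimal.

3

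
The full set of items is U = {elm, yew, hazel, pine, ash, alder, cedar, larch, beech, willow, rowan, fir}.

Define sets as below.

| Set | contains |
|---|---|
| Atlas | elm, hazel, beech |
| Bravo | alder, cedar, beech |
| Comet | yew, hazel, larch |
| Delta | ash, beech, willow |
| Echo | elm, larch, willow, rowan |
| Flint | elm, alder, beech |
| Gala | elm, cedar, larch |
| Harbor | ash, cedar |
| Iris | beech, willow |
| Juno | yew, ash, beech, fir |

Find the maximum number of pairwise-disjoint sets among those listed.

Comet, Harbor, Iris are pairwise disjoint (Comet={yew,hazel,larch}; Harbor={ash,cedar}; Iris={beech,willow}).
Every remaining set overlaps one of these, and no 4 of the listed sets are pairwise disjoint, so 3 is the maximum.

3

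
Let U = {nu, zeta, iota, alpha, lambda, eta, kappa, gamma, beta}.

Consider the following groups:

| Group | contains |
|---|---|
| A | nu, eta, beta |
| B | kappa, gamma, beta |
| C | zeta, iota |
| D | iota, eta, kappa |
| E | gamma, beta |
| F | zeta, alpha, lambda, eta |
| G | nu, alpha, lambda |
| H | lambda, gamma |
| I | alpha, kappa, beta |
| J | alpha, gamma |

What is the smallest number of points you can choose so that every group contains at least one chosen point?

Take T = {iota, alpha, lambda, beta}. Each listed group contains at least one of these, so T is a hitting set of size 4.
No choice of 3 points meets every group, so 4 is the minimum.

4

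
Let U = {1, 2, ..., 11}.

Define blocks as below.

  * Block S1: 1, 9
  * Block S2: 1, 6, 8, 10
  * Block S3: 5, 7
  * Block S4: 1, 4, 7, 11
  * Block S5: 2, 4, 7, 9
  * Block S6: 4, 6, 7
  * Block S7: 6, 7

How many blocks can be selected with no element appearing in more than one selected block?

S1, S6 are pairwise disjoint (S1={1,9}; S6={4,6,7}).
Every remaining block overlaps one of these, and no 3 of the listed blocks are pairwise disjoint, so 2 is the maximum.

2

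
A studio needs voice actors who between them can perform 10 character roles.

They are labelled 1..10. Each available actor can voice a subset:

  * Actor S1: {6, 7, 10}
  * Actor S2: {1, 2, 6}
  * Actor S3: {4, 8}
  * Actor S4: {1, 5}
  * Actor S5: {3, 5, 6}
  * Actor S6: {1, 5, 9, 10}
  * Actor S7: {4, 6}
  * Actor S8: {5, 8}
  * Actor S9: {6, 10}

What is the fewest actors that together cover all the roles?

5

Take {S1, S2, S3, S5, S6}. Their union is {1, 2, 3, 4, 5, 6, 7, 8, 9, 10}, which is all 10 roles.
No 4 of the 9 actors cover everything (all 126 combinations miss at least one role), so 5 is optimal.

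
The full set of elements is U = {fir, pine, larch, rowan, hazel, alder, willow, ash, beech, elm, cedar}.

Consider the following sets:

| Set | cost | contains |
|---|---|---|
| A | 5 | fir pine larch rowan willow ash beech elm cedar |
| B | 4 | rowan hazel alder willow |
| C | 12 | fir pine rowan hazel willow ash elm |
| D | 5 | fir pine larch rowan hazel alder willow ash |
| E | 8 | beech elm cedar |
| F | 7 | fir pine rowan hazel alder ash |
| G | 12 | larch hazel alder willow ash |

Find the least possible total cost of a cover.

9

A, B together cover every element (A ∪ B = {fir, pine, larch, rowan, hazel, alder, willow, ash, beech, elm, cedar}); total cost 5 + 4 = 9.
No covering selection has total cost below 9.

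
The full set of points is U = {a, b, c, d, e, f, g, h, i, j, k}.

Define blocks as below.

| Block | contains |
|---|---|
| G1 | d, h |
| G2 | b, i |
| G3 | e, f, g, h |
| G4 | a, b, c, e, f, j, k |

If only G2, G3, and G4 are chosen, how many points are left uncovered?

Union of G2, G3, G4 = {a, b, c, e, f, g, h, i, j, k}.
Not covered: d — 1 point.

1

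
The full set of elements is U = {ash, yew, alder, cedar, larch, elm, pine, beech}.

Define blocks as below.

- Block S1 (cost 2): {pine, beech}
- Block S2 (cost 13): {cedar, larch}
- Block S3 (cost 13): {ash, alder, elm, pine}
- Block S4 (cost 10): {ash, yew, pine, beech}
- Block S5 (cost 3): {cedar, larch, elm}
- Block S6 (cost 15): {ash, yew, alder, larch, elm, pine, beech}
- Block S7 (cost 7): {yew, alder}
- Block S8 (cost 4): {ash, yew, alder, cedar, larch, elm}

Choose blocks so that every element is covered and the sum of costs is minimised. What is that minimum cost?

S1, S8 together cover every element (S1 ∪ S8 = {ash, yew, alder, cedar, larch, elm, pine, beech}); total cost 2 + 4 = 6.
No covering selection has total cost below 6.

6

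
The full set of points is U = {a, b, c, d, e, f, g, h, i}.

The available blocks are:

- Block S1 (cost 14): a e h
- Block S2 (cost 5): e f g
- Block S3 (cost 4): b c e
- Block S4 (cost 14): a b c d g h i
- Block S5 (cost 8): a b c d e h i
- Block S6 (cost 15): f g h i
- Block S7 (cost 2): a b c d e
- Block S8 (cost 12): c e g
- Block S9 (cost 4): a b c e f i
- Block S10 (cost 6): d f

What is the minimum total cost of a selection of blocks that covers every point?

13

S2, S5 together cover every point (S2 ∪ S5 = {a, b, c, d, e, f, g, h, i}); total cost 5 + 8 = 13.
The greedy pick S7, S9, S2, S5 costs 19; no covering selection beats 13.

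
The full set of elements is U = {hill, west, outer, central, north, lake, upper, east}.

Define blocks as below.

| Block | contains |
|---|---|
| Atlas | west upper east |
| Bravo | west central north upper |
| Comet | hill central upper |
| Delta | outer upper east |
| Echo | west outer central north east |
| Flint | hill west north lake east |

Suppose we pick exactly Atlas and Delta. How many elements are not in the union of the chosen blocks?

Union of Atlas, Delta = {west, outer, upper, east}.
Not covered: hill, central, north, lake — 4 elements.

4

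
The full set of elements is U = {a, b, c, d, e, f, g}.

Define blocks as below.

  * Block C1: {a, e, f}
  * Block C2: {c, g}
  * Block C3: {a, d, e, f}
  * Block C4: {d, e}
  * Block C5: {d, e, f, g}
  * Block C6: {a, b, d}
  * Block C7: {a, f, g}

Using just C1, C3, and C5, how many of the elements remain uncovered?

2

Union of C1, C3, C5 = {a, d, e, f, g}.
Not covered: b, c — 2 elements.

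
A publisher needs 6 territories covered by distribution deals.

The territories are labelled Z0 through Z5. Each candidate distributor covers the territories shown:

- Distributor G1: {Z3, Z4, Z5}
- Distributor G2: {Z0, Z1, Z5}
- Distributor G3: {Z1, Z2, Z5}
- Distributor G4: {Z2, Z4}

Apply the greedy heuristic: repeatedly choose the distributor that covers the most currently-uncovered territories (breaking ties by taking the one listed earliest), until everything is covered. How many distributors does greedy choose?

Greedy: pick G1 (covers 3 new) → pick G2 (covers 2 new) → pick G3 (covers 1 new). Total picks: 3.

3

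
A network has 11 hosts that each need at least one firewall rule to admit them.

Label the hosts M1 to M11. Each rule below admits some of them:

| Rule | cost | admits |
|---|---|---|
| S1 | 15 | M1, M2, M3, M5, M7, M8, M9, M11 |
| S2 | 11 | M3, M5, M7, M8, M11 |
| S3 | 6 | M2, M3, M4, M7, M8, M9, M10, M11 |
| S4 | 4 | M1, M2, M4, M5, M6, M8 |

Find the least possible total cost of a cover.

10

S3, S4 together cover every host (S3 ∪ S4 = {M1, M2, M3, M4, M5, M6, M7, M8, M9, M10, M11}); total cost 6 + 4 = 10.
No covering selection has total cost below 10.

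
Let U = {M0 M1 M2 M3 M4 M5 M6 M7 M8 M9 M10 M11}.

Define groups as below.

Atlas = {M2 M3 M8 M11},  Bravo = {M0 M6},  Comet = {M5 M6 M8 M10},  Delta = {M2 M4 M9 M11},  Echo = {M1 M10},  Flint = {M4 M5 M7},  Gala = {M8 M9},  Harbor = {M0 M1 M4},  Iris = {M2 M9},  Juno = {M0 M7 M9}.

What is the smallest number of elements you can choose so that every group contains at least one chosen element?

H = {M0, M4, M8, M9, M10} meets every group (each contains at least one member of H), and |H| = 5.
No choice of 4 elements meets every group, so 5 is the minimum.

5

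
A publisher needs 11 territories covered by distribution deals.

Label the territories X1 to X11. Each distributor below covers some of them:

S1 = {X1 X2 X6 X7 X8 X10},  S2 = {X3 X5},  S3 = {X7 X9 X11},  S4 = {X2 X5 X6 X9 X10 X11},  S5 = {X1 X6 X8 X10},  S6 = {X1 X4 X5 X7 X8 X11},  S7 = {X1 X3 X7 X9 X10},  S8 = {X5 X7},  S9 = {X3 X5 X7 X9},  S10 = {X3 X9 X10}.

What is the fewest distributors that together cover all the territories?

3

S1 and S6 and S9 together: S1 ∪ S6 ∪ S9 = {X1, X2, X3, X4, X5, X6, X7, X8, X9, X10, X11} — every territory is covered.
Only S6 contains X4, so S6 is forced; the remaining 5 territories need at least 2 more distributors (each remaining distributor adds at most 4) — so at least 3 distributors are needed, and 3 is optimal.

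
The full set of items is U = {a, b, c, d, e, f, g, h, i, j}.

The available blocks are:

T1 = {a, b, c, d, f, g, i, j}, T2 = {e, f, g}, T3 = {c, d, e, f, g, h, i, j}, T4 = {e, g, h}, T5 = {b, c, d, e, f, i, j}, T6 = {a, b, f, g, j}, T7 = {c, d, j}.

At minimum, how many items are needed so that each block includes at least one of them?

T = {e, j} meets every block (each contains at least one member of T), and |T| = 2.
The blocks T2, T7 are pairwise disjoint, so any hitting set needs a separate item for each — at least 2. Hence 2 is optimal.

2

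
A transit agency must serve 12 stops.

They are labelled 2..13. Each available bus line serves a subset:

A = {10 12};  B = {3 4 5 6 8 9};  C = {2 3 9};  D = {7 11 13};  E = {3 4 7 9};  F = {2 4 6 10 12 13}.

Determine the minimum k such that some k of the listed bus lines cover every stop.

3

Take {B, D, F}. Their union is {2, 3, 4, 5, 6, 7, 8, 9, 10, 11, 12, 13}, which is all 12 stops.
Only B contains 5, so B is forced; the remaining 6 stops need at least 2 more bus lines (each remaining bus line adds at most 4) — so at least 3 bus lines are needed, and 3 is optimal.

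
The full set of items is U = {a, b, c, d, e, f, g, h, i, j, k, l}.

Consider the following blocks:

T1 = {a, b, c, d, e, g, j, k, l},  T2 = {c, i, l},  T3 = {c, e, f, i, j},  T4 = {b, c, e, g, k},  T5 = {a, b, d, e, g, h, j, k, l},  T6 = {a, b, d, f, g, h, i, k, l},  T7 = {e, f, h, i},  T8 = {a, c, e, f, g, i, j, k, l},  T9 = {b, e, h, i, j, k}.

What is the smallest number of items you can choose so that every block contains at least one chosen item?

2

Take T = {g, i}. Each listed block contains at least one of these, so T is a hitting set of size 2.
No single item lies in every block, so at least 2 are needed and 2 is optimal.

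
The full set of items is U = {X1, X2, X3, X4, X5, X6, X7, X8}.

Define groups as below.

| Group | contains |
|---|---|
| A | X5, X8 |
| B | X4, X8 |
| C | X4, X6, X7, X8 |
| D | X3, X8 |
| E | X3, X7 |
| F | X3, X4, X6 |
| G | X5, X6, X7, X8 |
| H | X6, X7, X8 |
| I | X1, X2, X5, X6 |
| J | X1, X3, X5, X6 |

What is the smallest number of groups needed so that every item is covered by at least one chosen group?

C, E, and I cover everything between them: the union {X1, X2, X3, X4, X5, X6, X7, X8} is all of U.
Only I contains X2, so I is forced; the remaining 4 items need at least 2 more groups (each remaining group adds at most 3) — so at least 3 groups are needed, and 3 is optimal.

3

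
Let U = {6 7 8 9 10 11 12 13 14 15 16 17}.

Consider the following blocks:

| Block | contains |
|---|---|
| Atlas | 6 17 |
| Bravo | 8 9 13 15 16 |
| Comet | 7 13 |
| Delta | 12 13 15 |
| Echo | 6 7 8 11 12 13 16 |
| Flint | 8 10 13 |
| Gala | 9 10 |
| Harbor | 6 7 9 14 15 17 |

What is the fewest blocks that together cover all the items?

3

Echo and Flint and Harbor together: Echo ∪ Flint ∪ Harbor = {6, 7, 8, 9, 10, 11, 12, 13, 14, 15, 16, 17} — every item is covered.
Only Echo contains 11, so Echo is forced; the remaining 5 items need at least 2 more blocks (each remaining block adds at most 4) — so at least 3 blocks are needed, and 3 is optimal.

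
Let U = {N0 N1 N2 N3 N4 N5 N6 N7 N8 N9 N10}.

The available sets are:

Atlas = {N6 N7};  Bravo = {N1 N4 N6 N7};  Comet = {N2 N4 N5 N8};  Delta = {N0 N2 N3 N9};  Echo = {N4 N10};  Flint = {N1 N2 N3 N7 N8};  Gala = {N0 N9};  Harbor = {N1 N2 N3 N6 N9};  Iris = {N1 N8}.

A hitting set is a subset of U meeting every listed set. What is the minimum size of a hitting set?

H = {N0, N1, N4, N7} meets every set (each contains at least one member of H), and |H| = 4.
The sets Atlas, Delta, Echo, Iris are pairwise disjoint, so any hitting set needs a separate element for each — at least 4. Hence 4 is optimal.

4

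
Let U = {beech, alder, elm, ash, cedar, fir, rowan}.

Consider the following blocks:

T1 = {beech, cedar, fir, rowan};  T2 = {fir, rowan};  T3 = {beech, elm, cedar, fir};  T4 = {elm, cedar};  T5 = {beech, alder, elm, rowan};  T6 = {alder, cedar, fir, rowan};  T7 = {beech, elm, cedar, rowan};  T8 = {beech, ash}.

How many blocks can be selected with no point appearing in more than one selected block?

T2, T4, T8 are pairwise disjoint (T2={fir,rowan}; T4={elm,cedar}; T8={beech,ash}).
Every remaining block overlaps one of these, and no 4 of the listed blocks are pairwise disjoint, so 3 is the maximum.

3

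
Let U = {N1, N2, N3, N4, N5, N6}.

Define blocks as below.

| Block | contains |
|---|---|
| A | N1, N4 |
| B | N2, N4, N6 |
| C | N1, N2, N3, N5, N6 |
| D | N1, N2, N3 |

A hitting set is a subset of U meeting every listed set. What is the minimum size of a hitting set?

The 2 elements {N2, N4} hit every block.
No single element lies in every block, so at least 2 are needed and 2 is optimal.

2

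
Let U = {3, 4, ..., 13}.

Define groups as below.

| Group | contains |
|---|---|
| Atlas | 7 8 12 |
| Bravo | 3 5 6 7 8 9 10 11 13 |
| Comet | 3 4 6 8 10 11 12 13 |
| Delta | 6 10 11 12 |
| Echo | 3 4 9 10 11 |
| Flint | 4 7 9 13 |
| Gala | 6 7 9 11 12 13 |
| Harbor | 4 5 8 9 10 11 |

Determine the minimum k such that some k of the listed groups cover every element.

Bravo and Comet together: Bravo ∪ Comet = {3, 4, 5, 6, 7, 8, 9, 10, 11, 12, 13} — every element is covered.
No single group has all 11 elements (the largest, Bravo, has 9), so 2 is optimal.

2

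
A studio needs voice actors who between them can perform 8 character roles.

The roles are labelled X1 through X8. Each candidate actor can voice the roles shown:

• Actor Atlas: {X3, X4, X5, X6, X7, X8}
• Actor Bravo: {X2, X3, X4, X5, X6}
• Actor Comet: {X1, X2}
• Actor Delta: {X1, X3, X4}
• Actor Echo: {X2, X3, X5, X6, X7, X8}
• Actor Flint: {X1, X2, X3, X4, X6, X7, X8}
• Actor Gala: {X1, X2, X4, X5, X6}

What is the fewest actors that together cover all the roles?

Atlas and Flint together: Atlas ∪ Flint = {X1, X2, X3, X4, X5, X6, X7, X8} — every role is covered.
No single actor has all 8 roles (the largest, Flint, has 7), so 2 is optimal.

2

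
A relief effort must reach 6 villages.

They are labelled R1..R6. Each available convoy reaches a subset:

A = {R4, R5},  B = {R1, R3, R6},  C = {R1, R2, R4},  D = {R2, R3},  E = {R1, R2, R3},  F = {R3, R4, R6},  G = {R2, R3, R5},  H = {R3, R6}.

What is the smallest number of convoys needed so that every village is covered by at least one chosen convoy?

3

Take {A, C, H}. Their union is {R1, R2, R3, R4, R5, R6}, which is all 6 villages.
No 2 of the 8 convoys cover everything (all 28 combinations miss at least one village), so 3 is optimal.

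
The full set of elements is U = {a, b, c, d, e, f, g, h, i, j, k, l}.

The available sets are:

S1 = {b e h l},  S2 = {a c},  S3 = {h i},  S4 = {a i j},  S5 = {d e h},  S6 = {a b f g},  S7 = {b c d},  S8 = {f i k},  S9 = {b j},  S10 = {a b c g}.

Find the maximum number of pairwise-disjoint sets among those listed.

S2, S5, S8, S9 are pairwise disjoint (S2={a,c}; S5={d,e,h}; S8={f,i,k}; S9={b,j}).
Every remaining set overlaps one of these, and no 5 of the listed sets are pairwise disjoint, so 4 is the maximum.

4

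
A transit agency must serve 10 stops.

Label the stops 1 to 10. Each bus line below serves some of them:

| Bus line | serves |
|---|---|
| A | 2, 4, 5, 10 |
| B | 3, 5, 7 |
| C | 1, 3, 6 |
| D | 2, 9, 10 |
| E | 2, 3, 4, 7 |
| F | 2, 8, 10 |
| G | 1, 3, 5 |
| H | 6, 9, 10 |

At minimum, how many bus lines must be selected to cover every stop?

Take {E, F, G, H}. Their union is {1, 2, 3, 4, 5, 6, 7, 8, 9, 10}, which is all 10 stops.
Only F contains 8, so F is forced; the remaining 7 stops need at least 3 more bus lines (each remaining bus line adds at most 3) — so at least 4 bus lines are needed, and 4 is optimal.

4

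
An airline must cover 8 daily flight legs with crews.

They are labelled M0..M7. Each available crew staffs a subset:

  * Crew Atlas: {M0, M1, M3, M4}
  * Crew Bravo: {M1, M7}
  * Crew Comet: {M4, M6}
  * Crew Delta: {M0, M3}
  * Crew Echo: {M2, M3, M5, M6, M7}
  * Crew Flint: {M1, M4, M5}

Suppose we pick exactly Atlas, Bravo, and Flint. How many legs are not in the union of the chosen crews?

Union of Atlas, Bravo, Flint = {M0, M1, M3, M4, M5, M7}.
Not covered: M2, M6 — 2 legs.

2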